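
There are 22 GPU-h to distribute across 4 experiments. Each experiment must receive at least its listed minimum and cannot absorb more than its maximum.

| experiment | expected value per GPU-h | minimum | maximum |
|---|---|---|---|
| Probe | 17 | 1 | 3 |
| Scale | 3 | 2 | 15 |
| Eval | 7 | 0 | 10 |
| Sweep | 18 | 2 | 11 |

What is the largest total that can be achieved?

Meeting every minimum uses 1+2+0+2 = 5 GPU-h, leaving 17.
Rank by expected value per GPU-h: Sweep 18 > Probe 17 > Eval 7 > Scale 3.
Give Sweep 9 more to hit its cap of 11 → 8 left.
Probe: +2 to 3 (cap) → 6 left.
Only 6 left; Eval takes them to reach 6.
Total = 17×3 + 3×2 + 7×6 + 18×11 = 297.

297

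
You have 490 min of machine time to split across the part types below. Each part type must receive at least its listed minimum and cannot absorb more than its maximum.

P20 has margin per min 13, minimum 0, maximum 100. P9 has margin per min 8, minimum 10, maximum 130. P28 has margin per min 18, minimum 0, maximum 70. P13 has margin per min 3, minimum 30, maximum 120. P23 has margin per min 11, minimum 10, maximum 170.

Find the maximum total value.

5480

Meeting every minimum uses 0+10+0+30+10 = 50 min, leaving 440.
Rank by margin per min: P28 18 > P20 13 > P23 11 > P9 8 > P13 3.
Give P28 70 more to hit its cap of 70 ; 370 left.
P20 takes 100 more to reach its cap of 100 ; 270 left.
Give P23 160 more to hit its cap of 170 ; 110 left.
P9 has room for 120 more but only 110 remain, so it gets 120.
Total = 13×100 + 8×120 + 18×70 + 3×30 + 11×170 = 5480.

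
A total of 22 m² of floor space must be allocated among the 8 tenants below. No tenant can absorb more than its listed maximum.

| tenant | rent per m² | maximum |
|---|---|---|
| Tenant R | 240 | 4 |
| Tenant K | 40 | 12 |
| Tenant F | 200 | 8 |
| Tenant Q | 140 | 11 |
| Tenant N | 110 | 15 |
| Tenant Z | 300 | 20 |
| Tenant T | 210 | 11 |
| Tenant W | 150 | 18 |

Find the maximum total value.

6480

Highest rent per m² first: Tenant Z 300 > Tenant R 240 > Tenant T 210 > Tenant F 200 > Tenant W 150 > Tenant Q 140 > Tenant N 110 > Tenant K 40.
Give Tenant Z 20 to hit its cap of 20 → 2 left.
Tenant R has room for 4 but only 2 remain, so it gets 2.
Total = 240×2 + 300×20 = 6480.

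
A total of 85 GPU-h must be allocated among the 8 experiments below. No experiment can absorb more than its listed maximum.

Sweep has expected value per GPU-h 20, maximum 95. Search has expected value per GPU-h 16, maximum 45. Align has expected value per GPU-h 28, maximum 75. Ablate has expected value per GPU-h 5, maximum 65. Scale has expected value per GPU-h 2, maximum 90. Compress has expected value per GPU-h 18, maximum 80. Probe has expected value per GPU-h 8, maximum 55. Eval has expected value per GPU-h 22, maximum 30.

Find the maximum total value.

2320

Highest expected value per GPU-h first: Align 28 > Eval 22 > Sweep 20 > Compress 18 > Search 16 > Probe 8 > Ablate 5 > Scale 2.
Align: +75 to 75 (cap) → 10 left.
Eval has room for 30 but only 10 remain, so it gets 10.
Total = 28×75 + 22×10 = 2320.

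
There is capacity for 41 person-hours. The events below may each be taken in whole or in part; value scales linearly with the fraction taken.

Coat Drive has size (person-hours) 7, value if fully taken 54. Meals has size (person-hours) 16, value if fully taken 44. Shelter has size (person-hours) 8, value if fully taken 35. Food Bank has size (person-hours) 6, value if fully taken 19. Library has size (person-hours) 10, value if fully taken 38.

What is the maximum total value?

Sort by value density: Coat Drive 54/7≈7.71, Shelter 35/8≈4.38, Library 38/10≈3.8, Food Bank 19/6≈3.17, Meals 44/16≈2.75.
Coat Drive: take in full, 7 person-hours for value 54 ; 34 left.
Take all of Shelter (8 person-hours, value 35) ; 26 person-hours left.
All 10 person-hours of Library fit (value 38) ; 16 remain.
Food Bank: take in full, 6 person-hours for value 19 ; 10 left.
Fill the last 10 person-hours with part of Meals: 10/16 of it earns 27.5.
Total value = 173.5.

173.5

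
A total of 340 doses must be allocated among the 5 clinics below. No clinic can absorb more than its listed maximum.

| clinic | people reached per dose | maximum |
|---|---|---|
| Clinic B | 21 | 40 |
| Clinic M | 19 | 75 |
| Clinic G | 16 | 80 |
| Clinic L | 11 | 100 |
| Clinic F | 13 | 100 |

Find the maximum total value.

5340

Highest people reached per dose first: Clinic B 21 > Clinic M 19 > Clinic G 16 > Clinic F 13 > Clinic L 11.
Give Clinic B 40 to hit its cap of 40 ; 300 left.
Clinic M takes 75 to reach its cap of 75 ; 225 left.
Give Clinic G 80 to hit its cap of 80 ; 145 left.
Clinic F: +100 to 100 (cap) ; 45 left.
Clinic L has room for 100 but only 45 remain, so it gets 45.
Total = 21×40 + 19×75 + 16×80 + 11×45 + 13×100 = 5340.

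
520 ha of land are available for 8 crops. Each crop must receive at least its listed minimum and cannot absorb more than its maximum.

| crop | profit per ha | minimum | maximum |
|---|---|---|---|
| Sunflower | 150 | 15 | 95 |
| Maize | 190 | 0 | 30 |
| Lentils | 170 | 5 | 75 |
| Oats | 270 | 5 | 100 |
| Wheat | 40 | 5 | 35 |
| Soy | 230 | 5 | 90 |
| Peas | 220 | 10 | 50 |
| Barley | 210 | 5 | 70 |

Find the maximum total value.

Meeting every minimum uses 15+0+5+5+5+5+10+5 = 50 ha, leaving 470.
Rank by profit per ha: Oats 270 > Soy 230 > Peas 220 > Barley 210 > Maize 190 > Lentils 170 > Sunflower 150 > Wheat 40.
Give Oats 95 more to hit its cap of 100 — 375 left.
Soy takes 85 more to reach its cap of 90 — 290 left.
Give Peas 40 more to hit its cap of 50 — 250 left.
Barley: +65 to 70 (cap) — 185 left.
Maize: +30 to 30 (cap) — 155 left.
Lentils: +70 to 75 (cap) — 85 left.
Give Sunflower 80 more to hit its cap of 95 — 5 left.
Wheat has room for 30 more but only 5 remain, so it gets 10.
Total = 150×95 + 190×30 + 170×75 + 270×100 + 40×10 + 230×90 + 220×50 + 210×70 = 106500.

106500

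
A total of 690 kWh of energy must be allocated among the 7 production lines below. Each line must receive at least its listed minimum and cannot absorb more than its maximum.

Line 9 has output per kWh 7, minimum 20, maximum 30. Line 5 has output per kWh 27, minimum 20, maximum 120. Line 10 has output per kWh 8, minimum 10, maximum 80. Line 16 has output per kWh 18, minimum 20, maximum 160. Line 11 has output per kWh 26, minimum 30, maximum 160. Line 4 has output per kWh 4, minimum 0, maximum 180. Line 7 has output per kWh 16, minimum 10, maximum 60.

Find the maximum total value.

Meeting every minimum uses 20+20+10+20+30+0+10 = 110 kWh, leaving 580.
Highest output per kWh first: Line 5 27 > Line 11 26 > Line 16 18 > Line 7 16 > Line 10 8 > Line 9 7 > Line 4 4.
Line 5 takes 100 more to reach its cap of 120 → 480 left.
Give Line 11 130 more to hit its cap of 160 → 350 left.
Line 16: +140 to 160 (cap) → 210 left.
Line 7 takes 50 more to reach its cap of 60 → 160 left.
Line 10 takes 70 more to reach its cap of 80 → 90 left.
Give Line 9 10 more to hit its cap of 30 → 80 left.
Only 80 left; Line 4 takes them to reach 80.
Total = 7×30 + 27×120 + 8×80 + 18×160 + 26×160 + 4×80 + 16×60 = 12410.

12410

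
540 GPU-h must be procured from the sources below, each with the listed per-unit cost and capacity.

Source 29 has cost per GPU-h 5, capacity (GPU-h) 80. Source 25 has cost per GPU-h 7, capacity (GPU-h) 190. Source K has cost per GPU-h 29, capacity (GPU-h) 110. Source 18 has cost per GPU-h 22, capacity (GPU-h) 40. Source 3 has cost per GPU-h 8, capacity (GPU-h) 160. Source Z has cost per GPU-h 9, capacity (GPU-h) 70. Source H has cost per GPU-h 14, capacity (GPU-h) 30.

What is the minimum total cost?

4280

Cheapest first:
Take 80 from Source 29 at 5 ; need 460 more.
Source 25 (7): use full 190 ; 270 GPU-h to go.
Source 3 (8): use full 160 ; 110 GPU-h to go.
Source Z (9): use full 70 ; 40 GPU-h to go.
Take 30 from Source H at 14 ; need 10 more.
Source 18 at 22: take 10 of its 40 ; requirement met.
Source K: unused.
Cost = 80×5 + 190×7 + 160×8 + 70×9 + 30×14 + 10×22 = 4280.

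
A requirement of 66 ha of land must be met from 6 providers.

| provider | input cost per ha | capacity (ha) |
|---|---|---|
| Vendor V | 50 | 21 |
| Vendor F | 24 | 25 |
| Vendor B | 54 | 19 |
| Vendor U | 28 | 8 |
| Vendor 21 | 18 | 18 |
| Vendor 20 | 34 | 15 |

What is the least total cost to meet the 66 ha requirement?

1658

Cheapest first:
Vendor 21 (18): use full 18 ; 48 ha to go.
Vendor F (24): use full 25 ; 23 ha to go.
Vendor U (28): use full 8 ; 15 ha to go.
Vendor 20 at 34: take all 15 ha ; 0 still needed.
Vendor V, Vendor B: unused.
Cost = 18×18 + 25×24 + 8×28 + 15×34 = 1658.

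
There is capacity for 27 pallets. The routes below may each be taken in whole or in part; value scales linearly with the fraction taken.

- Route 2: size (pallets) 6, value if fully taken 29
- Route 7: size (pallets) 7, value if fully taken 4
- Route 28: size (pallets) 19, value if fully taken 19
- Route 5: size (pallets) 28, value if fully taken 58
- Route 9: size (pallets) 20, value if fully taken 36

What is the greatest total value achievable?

Sort by value density: Route 2 29/6≈4.83, Route 5 58/28≈2.07, Route 9 36/20≈1.8, Route 28 19/19≈1, Route 7 4/7≈0.571.
Take all of Route 2 (6 pallets, value 29) ; 21 pallets left.
21 pallets left: a 21/28 share of Route 5 gives 58×21/28 = 43.5.
Total value = 72.5.

72.5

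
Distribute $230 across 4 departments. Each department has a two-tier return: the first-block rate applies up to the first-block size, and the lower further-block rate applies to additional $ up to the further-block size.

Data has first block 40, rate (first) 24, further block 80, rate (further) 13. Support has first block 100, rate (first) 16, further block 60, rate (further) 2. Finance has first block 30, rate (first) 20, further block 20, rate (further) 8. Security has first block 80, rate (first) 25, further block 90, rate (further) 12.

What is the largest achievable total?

4840

Rank every tier by rate: Security/tier1 25 > Data/tier1 24 > Finance/tier1 20 > Support/tier1 16 > Data/tier2 13 > Security/tier2 12 > Finance/tier2 8 > Support/tier2 2.
Fill Security tier1 block (80 at 25) → 150 left.
Fill Data tier1 block (40 at 24) → 110 left.
Finance tier1 at 20: fill all 30 → 80 left.
Support tier1 at 16: only 80 left, fill 80.
Total = 25×80 + 24×40 + 20×30 + 16×80 = 4840.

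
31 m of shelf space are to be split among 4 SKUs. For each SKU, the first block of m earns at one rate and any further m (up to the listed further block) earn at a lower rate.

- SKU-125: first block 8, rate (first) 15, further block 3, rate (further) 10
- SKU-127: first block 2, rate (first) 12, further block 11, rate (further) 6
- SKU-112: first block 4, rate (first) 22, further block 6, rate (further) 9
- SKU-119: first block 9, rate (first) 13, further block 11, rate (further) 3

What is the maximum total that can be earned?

Rank every tier by rate: SKU-112/T1 22 > SKU-125/T1 15 > SKU-119/T1 13 > SKU-127/T1 12 > SKU-125/T2 10 > SKU-112/T2 9 > SKU-127/T2 6 > SKU-119/T2 3.
Fill SKU-112 T1 block (4 at 22) — 27 left.
Fill SKU-125 T1 block (8 at 15) — 19 left.
SKU-119/T1 (13): +9 — 10 left.
SKU-127/T1 (12): +2 — 8 left.
SKU-125/T2 (10): +3 — 5 left.
5 remain; put them into SKU-112 T2 at 9.
Total = 22×4 + 15×8 + 13×9 + 12×2 + 10×3 + 9×5 = 424.

424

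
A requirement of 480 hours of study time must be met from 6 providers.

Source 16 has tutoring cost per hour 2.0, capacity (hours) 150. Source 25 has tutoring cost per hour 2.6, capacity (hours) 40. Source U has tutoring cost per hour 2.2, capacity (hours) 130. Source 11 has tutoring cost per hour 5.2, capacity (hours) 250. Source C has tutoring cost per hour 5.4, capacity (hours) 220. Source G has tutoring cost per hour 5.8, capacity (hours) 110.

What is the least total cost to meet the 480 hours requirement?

1522

Use providers in increasing cost order.
Source 16 at 2.0: take all 150 hours → 330 still needed.
Source U at 2.2: take all 130 hours → 200 still needed.
Take 40 from Source 25 at 2.6 → need 160 more.
Take 160 from Source 11 at 5.2 to finish.
Source C, Source G: unused.
Cost = 150×2.0 + 130×2.2 + 40×2.6 + 160×5.2 = 1522.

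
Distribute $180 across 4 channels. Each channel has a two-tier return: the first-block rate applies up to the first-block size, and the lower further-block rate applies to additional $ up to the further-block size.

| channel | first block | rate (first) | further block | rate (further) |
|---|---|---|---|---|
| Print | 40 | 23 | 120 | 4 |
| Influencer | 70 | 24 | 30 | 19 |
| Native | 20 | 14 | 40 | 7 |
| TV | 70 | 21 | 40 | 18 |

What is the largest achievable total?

4070

Order all 8 blocks by rate: Influencer/T1 24 > Print/T1 23 > TV/T1 21 > Influencer/T2 19 > TV/T2 18 > Native/T1 14 > Native/T2 7 > Print/T2 4.
Influencer T1 at 24: fill all 70 → 110 left.
Fill Print T1 block (40 at 23) → 70 left.
Fill TV T1 block (70 at 21) → 0 left.
Total = 24×70 + 23×40 + 21×70 = 4070.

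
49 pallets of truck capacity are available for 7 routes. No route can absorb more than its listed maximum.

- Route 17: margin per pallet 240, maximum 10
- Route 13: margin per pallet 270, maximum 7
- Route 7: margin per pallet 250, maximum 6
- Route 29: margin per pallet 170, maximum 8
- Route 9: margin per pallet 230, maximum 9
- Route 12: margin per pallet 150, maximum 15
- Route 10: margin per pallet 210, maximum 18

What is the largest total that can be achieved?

11430

Rank by margin per pallet: Route 13 270 > Route 7 250 > Route 17 240 > Route 9 230 > Route 10 210 > Route 29 170 > Route 12 150.
Give Route 13 7 to hit its cap of 7 — 42 left.
Route 7 takes 6 to reach its cap of 6 — 36 left.
Route 17: +10 to 10 (cap) — 26 left.
Give Route 9 9 to hit its cap of 9 — 17 left.
Route 10 has room for 18 but only 17 remain, so it gets 17.
Total = 240×10 + 270×7 + 250×6 + 230×9 + 210×17 = 11430.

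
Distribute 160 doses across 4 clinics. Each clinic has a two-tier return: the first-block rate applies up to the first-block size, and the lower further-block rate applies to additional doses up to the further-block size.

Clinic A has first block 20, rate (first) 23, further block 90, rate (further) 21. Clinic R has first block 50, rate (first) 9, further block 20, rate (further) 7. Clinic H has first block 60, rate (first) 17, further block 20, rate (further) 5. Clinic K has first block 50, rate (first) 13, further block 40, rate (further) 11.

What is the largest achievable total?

Treat each block as its own option and order by rate: Clinic A/tier1 23 > Clinic A/tier2 21 > Clinic H/tier1 17 > Clinic K/tier1 13 > Clinic K/tier2 11 > Clinic R/tier1 9 > Clinic R/tier2 7 > Clinic H/tier2 5.
Fill Clinic A tier1 block (20 at 23) → 140 left.
Clinic A/tier2 (21): +90 → 50 left.
Clinic H tier1 at 17: only 50 left, fill 50.
Total = 23×20 + 21×90 + 17×50 = 3200.

3200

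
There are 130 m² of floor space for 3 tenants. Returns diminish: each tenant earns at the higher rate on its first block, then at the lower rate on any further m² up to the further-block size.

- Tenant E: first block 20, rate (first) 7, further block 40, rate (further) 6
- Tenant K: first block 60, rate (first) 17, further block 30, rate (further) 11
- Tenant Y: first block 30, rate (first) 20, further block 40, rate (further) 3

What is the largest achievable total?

2020

Rank every tier by rate: Tenant Y/T1 20 > Tenant K/T1 17 > Tenant K/T2 11 > Tenant E/T1 7 > Tenant E/T2 6 > Tenant Y/T2 3.
Fill Tenant Y T1 block (30 at 20) — 100 left.
Tenant K/T1 (17): +60 — 40 left.
Tenant K/T2 (11): +30 — 10 left.
10 remain; put them into Tenant E T1 at 7.
Total = 20×30 + 17×60 + 11×30 + 7×10 = 2020.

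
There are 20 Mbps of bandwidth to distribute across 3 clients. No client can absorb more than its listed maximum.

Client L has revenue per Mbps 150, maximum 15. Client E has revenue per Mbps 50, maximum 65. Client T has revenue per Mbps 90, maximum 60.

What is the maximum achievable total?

2700

Highest revenue per Mbps first: Client L 150 > Client T 90 > Client E 50.
Client L takes 15 to reach its cap of 15 — 5 left.
Client T: +5 (room for 60) → 5. Pool exhausted.
Total = 150×15 + 90×5 = 2700.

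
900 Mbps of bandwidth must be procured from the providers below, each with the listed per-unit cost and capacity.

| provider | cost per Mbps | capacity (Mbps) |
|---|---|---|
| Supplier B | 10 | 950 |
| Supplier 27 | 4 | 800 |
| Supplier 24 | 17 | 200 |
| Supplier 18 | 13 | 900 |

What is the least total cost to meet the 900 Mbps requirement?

4200

Fill from the cheapest provider first.
Take 800 from Supplier 27 at 4 ; need 100 more.
Take 100 from Supplier B at 10 to finish.
Supplier 18, Supplier 24: unused.
Cost = 800×4 + 100×10 = 4200.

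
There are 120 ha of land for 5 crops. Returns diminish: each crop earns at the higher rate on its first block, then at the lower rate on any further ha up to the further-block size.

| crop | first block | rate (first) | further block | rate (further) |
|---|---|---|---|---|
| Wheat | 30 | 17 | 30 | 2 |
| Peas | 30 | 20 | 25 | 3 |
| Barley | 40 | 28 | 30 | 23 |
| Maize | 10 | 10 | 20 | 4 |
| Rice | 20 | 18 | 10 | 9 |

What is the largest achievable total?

2770

Treat each block as its own option and order by rate: Barley/first 28 > Barley/second 23 > Peas/first 20 > Rice/first 18 > Wheat/first 17 > Maize/first 10 > Rice/second 9 > Maize/second 4 > Peas/second 3 > Wheat/second 2.
Barley/first (28): +40 — 80 left.
Barley/second (23): +30 — 50 left.
Fill Peas first block (30 at 20) — 20 left.
Rice first at 18: fill all 20 — 0 left.
Total = 28×40 + 23×30 + 20×30 + 18×20 = 2770.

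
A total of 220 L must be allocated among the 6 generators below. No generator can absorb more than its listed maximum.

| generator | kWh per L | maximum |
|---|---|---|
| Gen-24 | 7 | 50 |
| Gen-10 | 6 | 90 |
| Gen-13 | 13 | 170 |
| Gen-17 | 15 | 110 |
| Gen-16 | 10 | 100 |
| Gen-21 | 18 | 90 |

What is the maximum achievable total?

3530

Order the generators by kWh per L: Gen-21 18 > Gen-17 15 > Gen-13 13 > Gen-16 10 > Gen-24 7 > Gen-10 6.
Gen-21: +90 to 90 (cap) — 130 left.
Gen-17: +110 to 110 (cap) — 20 left.
Gen-13 has room for 170 but only 20 remain, so it gets 20.
Total = 13×20 + 15×110 + 18×90 = 3530.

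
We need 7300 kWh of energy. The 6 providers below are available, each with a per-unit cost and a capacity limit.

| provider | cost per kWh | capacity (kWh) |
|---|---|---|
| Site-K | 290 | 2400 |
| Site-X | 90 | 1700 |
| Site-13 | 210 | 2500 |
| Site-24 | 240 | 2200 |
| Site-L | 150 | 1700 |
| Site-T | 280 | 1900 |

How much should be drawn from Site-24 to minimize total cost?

Cheapest first:
Site-X at 90: take all 1700 kWh ; 5600 still needed.
Site-L (150): use full 1700 ; 3900 kWh to go.
Site-13 (210): use full 2500 ; 1400 kWh to go.
Site-24 (240): take the remaining 1400 ; done.
Site-T, Site-K: unused.

1400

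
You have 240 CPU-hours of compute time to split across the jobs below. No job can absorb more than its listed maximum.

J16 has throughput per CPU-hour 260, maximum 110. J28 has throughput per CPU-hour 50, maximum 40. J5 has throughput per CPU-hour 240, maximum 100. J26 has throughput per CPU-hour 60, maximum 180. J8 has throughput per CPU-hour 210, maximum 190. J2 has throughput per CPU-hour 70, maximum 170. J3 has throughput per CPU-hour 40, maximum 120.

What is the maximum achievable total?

58900

Rank by throughput per CPU-hour: J16 260 > J5 240 > J8 210 > J2 70 > J26 60 > J28 50 > J3 40.
Give J16 110 to hit its cap of 110 ; 130 left.
J5 takes 100 to reach its cap of 100 ; 30 left.
J8: +30 (room for 190) → 30. Pool exhausted.
Total = 260×110 + 240×100 + 210×30 = 58900.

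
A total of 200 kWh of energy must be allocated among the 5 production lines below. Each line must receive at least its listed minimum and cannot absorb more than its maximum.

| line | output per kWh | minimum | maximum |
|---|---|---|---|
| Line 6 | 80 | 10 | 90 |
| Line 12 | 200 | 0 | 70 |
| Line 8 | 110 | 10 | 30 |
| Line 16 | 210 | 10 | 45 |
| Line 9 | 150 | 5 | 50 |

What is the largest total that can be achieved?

Meeting every minimum uses 10+0+10+10+5 = 35 kWh, leaving 165.
Highest output per kWh first: Line 16 210 > Line 12 200 > Line 9 150 > Line 8 110 > Line 6 80.
Line 16 takes 35 more to reach its cap of 45 → 130 left.
Line 12: +70 to 70 (cap) → 60 left.
Give Line 9 45 more to hit its cap of 50 → 15 left.
Only 15 left; Line 8 takes them to reach 25.
Total = 80×10 + 200×70 + 110×25 + 210×45 + 150×50 = 34500.

34500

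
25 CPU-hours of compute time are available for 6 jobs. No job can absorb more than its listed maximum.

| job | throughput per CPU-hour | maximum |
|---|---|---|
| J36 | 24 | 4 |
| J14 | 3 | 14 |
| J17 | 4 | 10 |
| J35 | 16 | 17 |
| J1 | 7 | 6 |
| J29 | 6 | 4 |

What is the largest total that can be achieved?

Highest throughput per CPU-hour first: J36 24 > J35 16 > J1 7 > J29 6 > J17 4 > J14 3.
J36: +4 to 4 (cap) → 21 left.
J35: +17 to 17 (cap) → 4 left.
J1 has room for 6 but only 4 remain, so it gets 4.
Total = 24×4 + 16×17 + 7×4 = 396.

396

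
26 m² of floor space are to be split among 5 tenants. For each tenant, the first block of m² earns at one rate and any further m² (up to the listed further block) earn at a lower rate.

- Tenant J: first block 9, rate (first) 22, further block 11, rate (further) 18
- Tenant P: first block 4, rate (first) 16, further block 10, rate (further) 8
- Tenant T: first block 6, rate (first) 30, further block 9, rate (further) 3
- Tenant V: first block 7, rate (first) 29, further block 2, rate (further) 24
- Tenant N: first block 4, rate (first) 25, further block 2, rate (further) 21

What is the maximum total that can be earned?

685

Rank every tier by rate: Tenant T/tier1 30 > Tenant V/tier1 29 > Tenant N/tier1 25 > Tenant V/tier2 24 > Tenant J/tier1 22 > Tenant N/tier2 21 > Tenant J/tier2 18 > Tenant P/tier1 16 > Tenant P/tier2 8 > Tenant T/tier2 3.
Tenant T/tier1 (30): +6 → 20 left.
Fill Tenant V tier1 block (7 at 29) → 13 left.
Tenant N/tier1 (25): +4 → 9 left.
Fill Tenant V tier2 block (2 at 24) → 7 left.
Tenant J tier1 at 22: only 7 left, fill 7.
Total = 30×6 + 29×7 + 25×4 + 24×2 + 22×7 = 685.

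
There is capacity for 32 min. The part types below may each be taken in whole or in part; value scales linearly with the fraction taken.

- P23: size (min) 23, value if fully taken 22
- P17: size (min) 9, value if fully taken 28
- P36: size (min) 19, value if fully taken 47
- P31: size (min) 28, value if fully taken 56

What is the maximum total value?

Sort by value density: P17 28/9≈3.11, P36 47/19≈2.47, P31 56/28≈2, P23 22/23≈0.957.
All 9 min of P17 fit (value 28) ; 23 remain.
All 19 min of P36 fit (value 47) ; 4 remain.
4 min left: a 4/28 share of P31 gives 56×4/28 = 8.
Total value = 83.

83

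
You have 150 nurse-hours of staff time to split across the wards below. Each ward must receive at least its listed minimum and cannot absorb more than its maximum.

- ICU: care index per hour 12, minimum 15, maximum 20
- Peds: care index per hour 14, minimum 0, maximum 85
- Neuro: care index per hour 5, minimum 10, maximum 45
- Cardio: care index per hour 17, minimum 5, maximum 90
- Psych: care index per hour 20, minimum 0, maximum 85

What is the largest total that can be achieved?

Meeting every minimum uses 15+0+10+5+0 = 30 nurse-hours, leaving 120.
Highest care index per hour first: Psych 20 > Cardio 17 > Peds 14 > ICU 12 > Neuro 5.
Psych: +85 to 85 (cap) → 35 left.
Cardio has room for 85 more but only 35 remain, so it gets 40.
Total = 12×15 + 5×10 + 17×40 + 20×85 = 2610.

2610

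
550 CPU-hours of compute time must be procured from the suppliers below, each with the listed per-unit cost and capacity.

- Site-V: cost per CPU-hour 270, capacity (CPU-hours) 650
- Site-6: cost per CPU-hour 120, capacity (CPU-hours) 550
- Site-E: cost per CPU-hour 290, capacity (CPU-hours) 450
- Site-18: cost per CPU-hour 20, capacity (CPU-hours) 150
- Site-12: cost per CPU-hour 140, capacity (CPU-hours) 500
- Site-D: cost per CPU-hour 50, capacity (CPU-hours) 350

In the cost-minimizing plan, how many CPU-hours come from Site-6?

50

Cheapest first:
Site-18 (20): use full 150 → 400 CPU-hours to go.
Site-D at 50: take all 350 CPU-hours → 50 still needed.
Site-6 at 120: take 50 of its 550 → requirement met.
Site-12, Site-V, Site-E: unused.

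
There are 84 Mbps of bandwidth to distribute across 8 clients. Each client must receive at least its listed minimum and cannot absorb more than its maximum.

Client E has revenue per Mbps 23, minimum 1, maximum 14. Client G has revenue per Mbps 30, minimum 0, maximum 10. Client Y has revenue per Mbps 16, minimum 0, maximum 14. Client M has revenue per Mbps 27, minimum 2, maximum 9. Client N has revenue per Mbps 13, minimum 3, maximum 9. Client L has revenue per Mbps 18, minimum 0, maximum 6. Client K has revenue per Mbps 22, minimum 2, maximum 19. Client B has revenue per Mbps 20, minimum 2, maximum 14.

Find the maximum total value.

Meeting every minimum uses 1+0+0+2+3+0+2+2 = 10 Mbps, leaving 74.
Highest revenue per Mbps first: Client G 30 > Client M 27 > Client E 23 > Client K 22 > Client B 20 > Client L 18 > Client Y 16 > Client N 13.
Client G takes 10 more to reach its cap of 10 → 64 left.
Give Client M 7 more to hit its cap of 9 → 57 left.
Client E takes 13 more to reach its cap of 14 → 44 left.
Client K: +17 to 19 (cap) → 27 left.
Give Client B 12 more to hit its cap of 14 → 15 left.
Client L takes 6 more to reach its cap of 6 → 9 left.
Client Y: +9 (room for 14) → 9. Pool exhausted.
Total = 23×14 + 30×10 + 16×9 + 27×9 + 13×3 + 18×6 + 22×19 + 20×14 = 1854.

1854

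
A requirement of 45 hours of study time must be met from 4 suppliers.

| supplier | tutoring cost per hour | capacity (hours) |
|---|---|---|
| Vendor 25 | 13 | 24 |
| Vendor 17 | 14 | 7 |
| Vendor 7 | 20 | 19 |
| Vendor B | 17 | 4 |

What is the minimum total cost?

Use suppliers in increasing cost order.
Vendor 25 (13): use full 24 → 21 hours to go.
Vendor 17 (14): use full 7 → 14 hours to go.
Vendor B (17): use full 4 → 10 hours to go.
Vendor 7 at 20: take 10 of its 19 → requirement met.
Cost = 24×13 + 7×14 + 4×17 + 10×20 = 678.

678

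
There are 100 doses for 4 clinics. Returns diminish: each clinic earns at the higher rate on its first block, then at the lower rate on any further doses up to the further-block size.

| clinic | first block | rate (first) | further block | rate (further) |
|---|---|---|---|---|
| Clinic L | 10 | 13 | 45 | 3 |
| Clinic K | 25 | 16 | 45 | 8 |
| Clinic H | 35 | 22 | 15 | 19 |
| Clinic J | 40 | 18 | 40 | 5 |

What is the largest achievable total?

1935

Treat each block as its own option and order by rate: Clinic H/tier1 22 > Clinic H/tier2 19 > Clinic J/tier1 18 > Clinic K/tier1 16 > Clinic L/tier1 13 > Clinic K/tier2 8 > Clinic J/tier2 5 > Clinic L/tier2 3.
Fill Clinic H tier1 block (35 at 22) — 65 left.
Clinic H/tier2 (19): +15 — 50 left.
Clinic J tier1 at 18: fill all 40 — 10 left.
Clinic K/tier1: +10 of 25 at 16; pool empty.
Total = 22×35 + 19×15 + 18×40 + 16×10 = 1935.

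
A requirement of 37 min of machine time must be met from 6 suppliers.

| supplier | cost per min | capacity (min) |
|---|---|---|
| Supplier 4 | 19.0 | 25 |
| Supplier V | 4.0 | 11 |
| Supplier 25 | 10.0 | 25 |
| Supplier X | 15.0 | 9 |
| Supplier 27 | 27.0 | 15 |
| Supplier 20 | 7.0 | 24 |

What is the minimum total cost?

232

Cheapest first:
Take 11 from Supplier V at 4.0 ; need 26 more.
Supplier 20 at 7.0: take all 24 min ; 2 still needed.
Supplier 25 (10.0): take the remaining 2 ; done.
Supplier X, Supplier 4, Supplier 27: unused.
Cost = 11×4.0 + 24×7.0 + 2×10.0 = 232.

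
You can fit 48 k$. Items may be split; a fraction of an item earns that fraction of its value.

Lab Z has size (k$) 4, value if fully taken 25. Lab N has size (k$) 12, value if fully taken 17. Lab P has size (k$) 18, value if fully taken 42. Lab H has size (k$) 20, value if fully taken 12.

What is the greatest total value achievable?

92.4

Rank by value-to-size ratio: Lab Z 25/4≈6.25, Lab P 42/18≈2.33, Lab N 17/12≈1.42, Lab H 12/20≈0.6.
All 4 k$ of Lab Z fit (value 25) → 44 remain.
Lab P: take in full, 18 k$ for value 42 → 26 left.
Lab N: take in full, 12 k$ for value 17 → 14 left.
Fill the last 14 k$ with part of Lab H: 14/20 of it earns 8.4.
Total value = 92.4.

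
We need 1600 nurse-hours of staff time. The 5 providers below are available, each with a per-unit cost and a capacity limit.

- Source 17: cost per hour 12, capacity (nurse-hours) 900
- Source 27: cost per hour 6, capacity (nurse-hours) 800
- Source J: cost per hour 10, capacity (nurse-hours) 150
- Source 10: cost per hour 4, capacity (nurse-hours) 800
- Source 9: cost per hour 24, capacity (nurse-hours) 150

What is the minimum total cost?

Cheapest first:
Take 800 from Source 10 at 4 ; need 800 more.
Source 27 at 6: take all 800 nurse-hours ; 0 still needed.
Source J, Source 17, Source 9: unused.
Cost = 800×4 + 800×6 = 8000.

8000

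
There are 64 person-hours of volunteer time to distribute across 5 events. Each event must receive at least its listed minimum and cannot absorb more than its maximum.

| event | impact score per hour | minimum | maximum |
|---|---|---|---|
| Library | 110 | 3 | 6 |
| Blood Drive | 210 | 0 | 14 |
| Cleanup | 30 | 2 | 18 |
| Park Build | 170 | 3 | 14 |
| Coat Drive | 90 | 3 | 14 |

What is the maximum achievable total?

7720

Meeting every minimum uses 3+0+2+3+3 = 11 person-hours, leaving 53.
Highest impact score per hour first: Blood Drive 210 > Park Build 170 > Library 110 > Coat Drive 90 > Cleanup 30.
Blood Drive: +14 to 14 (cap) → 39 left.
Give Park Build 11 more to hit its cap of 14 → 28 left.
Library: +3 to 6 (cap) → 25 left.
Coat Drive: +11 to 14 (cap) → 14 left.
Only 14 left; Cleanup takes them to reach 16.
Total = 110×6 + 210×14 + 30×16 + 170×14 + 90×14 = 7720.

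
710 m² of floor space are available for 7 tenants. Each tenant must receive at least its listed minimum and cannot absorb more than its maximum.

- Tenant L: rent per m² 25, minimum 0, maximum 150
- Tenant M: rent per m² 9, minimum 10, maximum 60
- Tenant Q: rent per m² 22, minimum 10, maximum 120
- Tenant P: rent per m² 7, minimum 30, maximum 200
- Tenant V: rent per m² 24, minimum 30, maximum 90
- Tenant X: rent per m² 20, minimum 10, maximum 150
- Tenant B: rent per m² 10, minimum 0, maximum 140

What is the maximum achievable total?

Meeting every minimum uses 0+10+10+30+30+10+0 = 90 m², leaving 620.
Rank by rent per m²: Tenant L 25 > Tenant V 24 > Tenant Q 22 > Tenant X 20 > Tenant B 10 > Tenant M 9 > Tenant P 7.
Tenant L takes 150 more to reach its cap of 150 — 470 left.
Give Tenant V 60 more to hit its cap of 90 — 410 left.
Tenant Q takes 110 more to reach its cap of 120 — 300 left.
Tenant X: +140 to 150 (cap) — 160 left.
Tenant B takes 140 more to reach its cap of 140 — 20 left.
Tenant M has room for 50 more but only 20 remain, so it gets 30.
Total = 25×150 + 9×30 + 22×120 + 7×30 + 24×90 + 20×150 + 10×140 = 13430.

13430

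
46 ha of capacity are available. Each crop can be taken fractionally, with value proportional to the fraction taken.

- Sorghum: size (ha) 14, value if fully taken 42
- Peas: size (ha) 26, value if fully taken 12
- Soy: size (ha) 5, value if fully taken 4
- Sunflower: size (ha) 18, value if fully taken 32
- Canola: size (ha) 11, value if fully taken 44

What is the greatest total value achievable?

120.4

Rank by value-to-size ratio: Canola 44/11≈4, Sorghum 42/14≈3, Sunflower 32/18≈1.78, Soy 4/5≈0.8, Peas 12/26≈0.462.
All 11 ha of Canola fit (value 44) → 35 remain.
Take all of Sorghum (14 ha, value 42) → 21 ha left.
Sunflower: take in full, 18 ha for value 32 → 3 left.
Fill the last 3 ha with part of Soy: 3/5 of it earns 2.4.
Total value = 120.4.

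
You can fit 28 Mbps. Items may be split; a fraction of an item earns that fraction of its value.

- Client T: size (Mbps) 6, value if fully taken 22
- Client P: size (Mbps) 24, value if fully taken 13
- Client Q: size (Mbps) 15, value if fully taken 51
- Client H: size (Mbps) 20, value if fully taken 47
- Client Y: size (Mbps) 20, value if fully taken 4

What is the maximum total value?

Rank by value-to-size ratio: Client T 22/6≈3.67, Client Q 51/15≈3.4, Client H 47/20≈2.35, Client P 13/24≈0.542, Client Y 4/20≈0.2.
All 6 Mbps of Client T fit (value 22) → 22 remain.
Client Q: take in full, 15 Mbps for value 51 → 7 left.
7 Mbps left: a 7/20 share of Client H gives 47×7/20 = 16.45.
Total value = 89.45.

89.45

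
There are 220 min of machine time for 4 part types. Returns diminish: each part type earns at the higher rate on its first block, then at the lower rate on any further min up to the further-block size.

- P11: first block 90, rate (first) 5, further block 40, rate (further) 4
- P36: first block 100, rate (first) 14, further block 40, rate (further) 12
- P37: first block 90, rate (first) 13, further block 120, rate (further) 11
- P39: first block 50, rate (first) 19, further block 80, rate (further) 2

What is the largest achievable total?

3260

Rank every tier by rate: P39/first 19 > P36/first 14 > P37/first 13 > P36/second 12 > P37/second 11 > P11/first 5 > P11/second 4 > P39/second 2.
Fill P39 first block (50 at 19) → 170 left.
P36 first at 14: fill all 100 → 70 left.
P37/first: +70 of 90 at 13; pool empty.
Total = 19×50 + 14×100 + 13×70 = 3260.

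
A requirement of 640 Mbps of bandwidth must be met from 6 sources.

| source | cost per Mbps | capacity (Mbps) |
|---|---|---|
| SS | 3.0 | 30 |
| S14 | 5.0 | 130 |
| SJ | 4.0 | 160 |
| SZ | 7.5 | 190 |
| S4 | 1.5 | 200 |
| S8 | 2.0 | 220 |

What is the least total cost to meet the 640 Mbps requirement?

Fill from the cheapest source first.
Take 200 from S4 at 1.5 → need 440 more.
S8 at 2.0: take all 220 Mbps → 220 still needed.
SS (3.0): use full 30 → 190 Mbps to go.
SJ (4.0): use full 160 → 30 Mbps to go.
S14 (5.0): take the remaining 30 → done.
SZ: unused.
Cost = 200×1.5 + 220×2.0 + 30×3.0 + 160×4.0 + 30×5.0 = 1620.

1620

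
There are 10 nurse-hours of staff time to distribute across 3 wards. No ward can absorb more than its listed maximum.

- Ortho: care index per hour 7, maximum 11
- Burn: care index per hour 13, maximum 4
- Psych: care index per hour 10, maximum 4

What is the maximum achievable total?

Rank by care index per hour: Burn 13 > Psych 10 > Ortho 7.
Burn: +4 to 4 (cap) → 6 left.
Psych takes 4 to reach its cap of 4 → 2 left.
Ortho: +2 (room for 11) → 2. Pool exhausted.
Total = 7×2 + 13×4 + 10×4 = 106.

106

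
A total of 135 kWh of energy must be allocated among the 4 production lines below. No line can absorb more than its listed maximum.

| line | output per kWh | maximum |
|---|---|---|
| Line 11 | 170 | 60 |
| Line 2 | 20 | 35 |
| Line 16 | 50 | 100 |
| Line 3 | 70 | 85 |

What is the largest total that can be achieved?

15450

Highest output per kWh first: Line 11 170 > Line 3 70 > Line 16 50 > Line 2 20.
Line 11 takes 60 to reach its cap of 60 → 75 left.
Only 75 left; Line 3 takes them to reach 75.
Total = 170×60 + 70×75 = 15450.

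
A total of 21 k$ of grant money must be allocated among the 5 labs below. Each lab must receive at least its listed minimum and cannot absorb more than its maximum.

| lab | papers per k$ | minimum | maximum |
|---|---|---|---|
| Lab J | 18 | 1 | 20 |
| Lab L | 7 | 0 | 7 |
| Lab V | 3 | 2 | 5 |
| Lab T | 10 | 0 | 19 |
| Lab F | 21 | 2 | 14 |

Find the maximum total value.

Meeting every minimum uses 1+0+2+0+2 = 5 k$, leaving 16.
Highest papers per k$ first: Lab F 21 > Lab J 18 > Lab T 10 > Lab L 7 > Lab V 3.
Lab F takes 12 more to reach its cap of 14 → 4 left.
Lab J has room for 19 more but only 4 remain, so it gets 5.
Total = 18×5 + 3×2 + 21×14 = 390.

390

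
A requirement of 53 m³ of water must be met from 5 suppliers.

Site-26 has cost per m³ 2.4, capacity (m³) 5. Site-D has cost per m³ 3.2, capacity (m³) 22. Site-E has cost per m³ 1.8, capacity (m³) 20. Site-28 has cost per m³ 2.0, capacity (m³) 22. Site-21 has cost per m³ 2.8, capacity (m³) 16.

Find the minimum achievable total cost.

108.8

Use suppliers in increasing cost order.
Take 20 from Site-E at 1.8 — need 33 more.
Site-28 at 2.0: take all 22 m³ — 11 still needed.
Site-26 at 2.4: take all 5 m³ — 6 still needed.
Site-21 (2.8): take the remaining 6 — done.
Site-D: unused.
Cost = 20×1.8 + 22×2.0 + 5×2.4 + 6×2.8 = 108.8.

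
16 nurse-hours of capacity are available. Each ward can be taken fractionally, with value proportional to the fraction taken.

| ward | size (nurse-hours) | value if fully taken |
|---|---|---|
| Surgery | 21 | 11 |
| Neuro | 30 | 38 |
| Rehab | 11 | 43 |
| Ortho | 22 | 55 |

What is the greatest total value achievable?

55.5

Best value per unit of size first: Rehab 43/11≈3.91, Ortho 55/22≈2.5, Neuro 38/30≈1.27, Surgery 11/21≈0.524.
All 11 nurse-hours of Rehab fit (value 43) ; 5 remain.
Fill the last 5 nurse-hours with part of Ortho: 5/22 of it earns 12.5.
Total value = 55.5.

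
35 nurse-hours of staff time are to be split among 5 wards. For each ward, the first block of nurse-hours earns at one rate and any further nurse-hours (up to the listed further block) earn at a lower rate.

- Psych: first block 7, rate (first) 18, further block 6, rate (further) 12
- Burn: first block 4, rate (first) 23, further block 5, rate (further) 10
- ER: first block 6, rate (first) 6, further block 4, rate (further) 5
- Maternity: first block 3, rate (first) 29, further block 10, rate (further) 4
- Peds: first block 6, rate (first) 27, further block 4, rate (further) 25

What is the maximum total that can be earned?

689

Order all 10 blocks by rate: Maternity/first 29 > Peds/first 27 > Peds/second 25 > Burn/first 23 > Psych/first 18 > Psych/second 12 > Burn/second 10 > ER/first 6 > ER/second 5 > Maternity/second 4.
Maternity/first (29): +3 ; 32 left.
Peds/first (27): +6 ; 26 left.
Fill Peds second block (4 at 25) ; 22 left.
Burn first at 23: fill all 4 ; 18 left.
Fill Psych first block (7 at 18) ; 11 left.
Psych/second (12): +6 ; 5 left.
Burn second at 10: fill all 5 ; 0 left.
Total = 29×3 + 27×6 + 25×4 + 23×4 + 18×7 + 12×6 + 10×5 = 689.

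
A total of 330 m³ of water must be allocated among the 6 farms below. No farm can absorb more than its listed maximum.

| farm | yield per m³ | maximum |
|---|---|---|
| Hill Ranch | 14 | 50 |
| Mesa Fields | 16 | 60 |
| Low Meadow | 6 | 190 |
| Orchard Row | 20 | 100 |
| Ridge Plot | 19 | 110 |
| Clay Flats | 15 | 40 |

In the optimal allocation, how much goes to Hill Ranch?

Rank by yield per m³: Orchard Row 20 > Ridge Plot 19 > Mesa Fields 16 > Clay Flats 15 > Hill Ranch 14 > Low Meadow 6.
Orchard Row: +100 to 100 (cap) → 230 left.
Give Ridge Plot 110 to hit its cap of 110 → 120 left.
Mesa Fields takes 60 to reach its cap of 60 → 60 left.
Clay Flats: +40 to 40 (cap) → 20 left.
Hill Ranch has room for 50 but only 20 remain, so it gets 20.

20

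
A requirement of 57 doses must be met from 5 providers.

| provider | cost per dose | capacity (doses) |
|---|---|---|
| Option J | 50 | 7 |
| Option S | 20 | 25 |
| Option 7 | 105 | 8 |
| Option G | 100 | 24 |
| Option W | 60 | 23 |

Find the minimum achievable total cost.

Fill from the cheapest provider first.
Option S (20): use full 25 — 32 doses to go.
Take 7 from Option J at 50 — need 25 more.
Take 23 from Option W at 60 — need 2 more.
Take 2 from Option G at 100 to finish.
Option 7: unused.
Cost = 25×20 + 7×50 + 23×60 + 2×100 = 2430.

2430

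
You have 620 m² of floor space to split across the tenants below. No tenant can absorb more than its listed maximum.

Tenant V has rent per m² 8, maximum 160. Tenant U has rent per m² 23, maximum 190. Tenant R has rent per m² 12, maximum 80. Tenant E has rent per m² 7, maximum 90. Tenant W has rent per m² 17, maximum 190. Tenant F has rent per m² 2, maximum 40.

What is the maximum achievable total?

Rank by rent per m²: Tenant U 23 > Tenant W 17 > Tenant R 12 > Tenant V 8 > Tenant E 7 > Tenant F 2.
Give Tenant U 190 to hit its cap of 190 ; 430 left.
Give Tenant W 190 to hit its cap of 190 ; 240 left.
Tenant R: +80 to 80 (cap) ; 160 left.
Tenant V takes 160 to reach its cap of 160 ; 0 left.
Total = 8×160 + 23×190 + 12×80 + 17×190 = 9840.

9840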